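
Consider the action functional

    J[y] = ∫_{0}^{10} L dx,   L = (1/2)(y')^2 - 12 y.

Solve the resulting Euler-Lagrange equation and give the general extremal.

The Lagrangian is L = (1/2)(y')^2 - 12 y.
∂L/∂y = -12.
∂L/∂y' = y'.
The Euler-Lagrange equation d/dx(∂L/∂y') − ∂L/∂y = 0 becomes:
    y'' + 12 = 0
General solution: y(x) = -6 x^2 + A x + B, where A and B are arbitrary constants fixed by the endpoint conditions.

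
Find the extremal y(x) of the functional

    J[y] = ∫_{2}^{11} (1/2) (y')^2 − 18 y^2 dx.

The Lagrangian is L = (1/2) (y')^2 − 18 y^2.
Compute ∂L/∂y = -36y, ∂L/∂y' = y'.
The Euler-Lagrange equation d/dx(∂L/∂y') − ∂L/∂y = 0 reduces to
    y'' + 36 y = 0.
Its general solution is
    y(x) = A sin(6x) + B cos(6x),
with A, B fixed by the endpoint conditions.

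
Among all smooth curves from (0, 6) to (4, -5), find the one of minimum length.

Arc-length functional: J[y] = ∫ sqrt(1 + (y')^2) dx.
Lagrangian L = sqrt(1 + (y')^2) has no explicit y dependence, so ∂L/∂y = 0 and the Euler-Lagrange equation gives
    d/dx( y' / sqrt(1 + (y')^2) ) = 0  ⇒  y' / sqrt(1 + (y')^2) = const.
Hence y' is constant, so y(x) is affine.
Fitting the endpoints (0, 6) and (4, -5):
    slope m = ((-5) − 6) / (4 − 0) = -11/4,
    intercept c = 6 − m·0 = 6.
Extremal: y(x) = (-11/4) x + 6.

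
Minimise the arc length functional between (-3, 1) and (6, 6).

Arc-length functional: J[y] = ∫ sqrt(1 + (y')^2) dx.
Lagrangian L = sqrt(1 + (y')^2) has no explicit y dependence, so ∂L/∂y = 0 and the Euler-Lagrange equation gives
    d/dx( y' / sqrt(1 + (y')^2) ) = 0  ⇒  y' / sqrt(1 + (y')^2) = const.
Hence y' is constant, so y(x) is affine.
Fitting the endpoints (-3, 1) and (6, 6):
    slope m = (6 − 1) / (6 − (-3)) = 5/9,
    intercept c = 1 − m·(-3) = 8/3.
Extremal: y(x) = (5/9) x + 8/3.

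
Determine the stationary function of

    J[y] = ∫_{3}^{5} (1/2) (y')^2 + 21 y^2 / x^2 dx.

The Lagrangian is L = (1/2) (y')^2 + 21 y^2 / x^2.
Compute ∂L/∂y = 42y/x^2, ∂L/∂y' = y'.
The Euler-Lagrange equation d/dx(∂L/∂y') − ∂L/∂y = 0 reduces to
    y'' − 42/x^2 · y = 0  (x > 0).
Its general solution is
    y(x) = A x^7 + B x^(-6),
with A, B fixed by the endpoint conditions.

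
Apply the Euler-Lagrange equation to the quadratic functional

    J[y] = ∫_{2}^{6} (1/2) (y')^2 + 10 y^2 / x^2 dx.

The Lagrangian is L = (1/2) (y')^2 + 10 y^2 / x^2.
Compute ∂L/∂y = 20y/x^2, ∂L/∂y' = y'.
The Euler-Lagrange equation d/dx(∂L/∂y') − ∂L/∂y = 0 reduces to
    y'' − 20/x^2 · y = 0  (x > 0).
Its general solution is
    y(x) = A x^5 + B x^(-4),
with A, B fixed by the endpoint conditions.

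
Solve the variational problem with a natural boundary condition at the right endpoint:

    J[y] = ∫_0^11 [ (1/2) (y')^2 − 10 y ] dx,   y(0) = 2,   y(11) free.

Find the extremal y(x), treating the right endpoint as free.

The Lagrangian L = (1/2) (y')^2 − 10 y gives
    ∂L/∂y = −10,   ∂L/∂y' = y'.
Euler-Lagrange: d/dx(y') − (−10) = 0, i.e. y'' + 10 = 0, so
    y(x) = −(10/2) x^2 + C1 x + C2.
Fixed left endpoint y(0) = 2 ⇒ C2 = 2.
The right endpoint x = 11 is free, so the natural (transversality) condition is ∂L/∂y' |_{x=11} = 0, i.e. y'(11) = 0.
Compute y'(x) = −10 x + C1, so y'(11) = −110 + C1 = 0 ⇒ C1 = 110.
Therefore the extremal is
    y(x) = −5 x^2 + 110 x + 2.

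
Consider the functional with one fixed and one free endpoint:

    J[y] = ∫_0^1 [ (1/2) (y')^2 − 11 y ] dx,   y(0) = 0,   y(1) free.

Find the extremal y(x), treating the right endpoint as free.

The Lagrangian L = (1/2) (y')^2 − 11 y gives
    ∂L/∂y = −11,   ∂L/∂y' = y'.
Euler-Lagrange: d/dx(y') − (−11) = 0, i.e. y'' + 11 = 0, so
    y(x) = −(11/2) x^2 + C1 x + C2.
Fixed left endpoint y(0) = 0 ⇒ C2 = 0.
The right endpoint x = 1 is free, so the natural (transversality) condition is ∂L/∂y' |_{x=1} = 0, i.e. y'(1) = 0.
Compute y'(x) = −11 x + C1, so y'(1) = −11 + C1 = 0 ⇒ C1 = 11.
Therefore the extremal is
    y(x) = −(11/2) x^2 + 11 x.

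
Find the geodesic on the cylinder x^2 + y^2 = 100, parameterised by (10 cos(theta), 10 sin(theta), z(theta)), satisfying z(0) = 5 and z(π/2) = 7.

Parameterise the cylinder of radius R = 10 as
    r(θ) = (10 cos θ, 10 sin θ, z(θ)).
The arc-length element is
    ds = sqrt(100 + (dz/dθ)^2) dθ,
so the Lagrangian is L = sqrt(100 + z'^2).
L depends on z' only, not on z or θ, so ∂L/∂z = 0 and
    ∂L/∂z' = z' / sqrt(100 + z'^2).
The Euler-Lagrange equation gives
    d/dθ( z' / sqrt(100 + z'^2) ) = 0,
so z' is constant. Integrating once:
    z(θ) = a θ + b,
a helix on the cylinder (a straight line when the cylinder is unrolled). The constants a, b are determined by the endpoint conditions.
With endpoint conditions z(0) = 5 and z(π/2) = 7: from z(0) = b we get b = 5, and a·π/2 + 5 = 7 gives a = 4/π, so
    z(θ) = (4/π) θ + 5.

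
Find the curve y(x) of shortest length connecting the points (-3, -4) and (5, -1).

Arc-length functional: J[y] = ∫ sqrt(1 + (y')^2) dx.
Lagrangian L = sqrt(1 + (y')^2) has no explicit y dependence, so ∂L/∂y = 0 and the Euler-Lagrange equation gives
    d/dx( y' / sqrt(1 + (y')^2) ) = 0  ⇒  y' / sqrt(1 + (y')^2) = const.
Hence y' is constant, so y(x) is affine.
Fitting the endpoints (-3, -4) and (5, -1):
    slope m = ((-1) − (-4)) / (5 − (-3)) = 3/8,
    intercept c = (-4) − m·(-3) = -23/8.
Extremal: y(x) = (3/8) x - 23/8.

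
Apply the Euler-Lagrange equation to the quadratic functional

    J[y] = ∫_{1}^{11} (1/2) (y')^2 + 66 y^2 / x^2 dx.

The Lagrangian is L = (1/2) (y')^2 + 66 y^2 / x^2.
Compute ∂L/∂y = 132y/x^2, ∂L/∂y' = y'.
The Euler-Lagrange equation d/dx(∂L/∂y') − ∂L/∂y = 0 reduces to
    y'' − 132/x^2 · y = 0  (x > 0).
Its general solution is
    y(x) = A x^12 + B x^(-11),
with A, B fixed by the endpoint conditions.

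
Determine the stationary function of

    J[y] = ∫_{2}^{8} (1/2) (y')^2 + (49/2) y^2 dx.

The Lagrangian is L = (1/2) (y')^2 + (49/2) y^2.
Compute ∂L/∂y = 49y, ∂L/∂y' = y'.
The Euler-Lagrange equation d/dx(∂L/∂y') − ∂L/∂y = 0 reduces to
    y'' − 49 y = 0.
Its general solution is
    y(x) = A e^(7x) + B e^(−7x),
with A, B fixed by the endpoint conditions.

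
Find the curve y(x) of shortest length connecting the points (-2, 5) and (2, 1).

Arc-length functional: J[y] = ∫ sqrt(1 + (y')^2) dx.
Lagrangian L = sqrt(1 + (y')^2) has no explicit y dependence, so ∂L/∂y = 0 and the Euler-Lagrange equation gives
    d/dx( y' / sqrt(1 + (y')^2) ) = 0  ⇒  y' / sqrt(1 + (y')^2) = const.
Hence y' is constant, so y(x) is affine.
Fitting the endpoints (-2, 5) and (2, 1):
    slope m = (1 − 5) / (2 − (-2)) = -1,
    intercept c = 5 − m·(-2) = 3.
Extremal: y(x) = -x + 3.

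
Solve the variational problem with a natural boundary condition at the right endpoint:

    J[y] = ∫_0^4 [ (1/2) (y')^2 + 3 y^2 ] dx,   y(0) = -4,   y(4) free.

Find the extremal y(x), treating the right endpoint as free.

The Lagrangian L = (1/2) (y')^2 + 3 y^2 gives
    ∂L/∂y = 6 y,   ∂L/∂y' = y'.
Euler-Lagrange: y'' − 6 y = 0.
With k = sqrt(6), the general solution is
    y(x) = A cosh(sqrt(6) x) + B sinh(sqrt(6) x).
Fixed left endpoint y(0) = -4 ⇒ A = -4.
The right endpoint x = 4 is free, so the natural (transversality) condition is ∂L/∂y' |_{x=4} = 0, i.e. y'(4) = 0.
Compute y'(x) = A k sinh(k x) + B k cosh(k x), so
    y'(4) = A k sinh(k·4) + B k cosh(k·4) = 0
    ⇒ B = −A tanh(k·4) = 4 tanh(sqrt(6)·4).
Therefore the extremal is
    y(x) = −4 cosh(sqrt(6) x) + 4 tanh(sqrt(6)·4) sinh(sqrt(6) x).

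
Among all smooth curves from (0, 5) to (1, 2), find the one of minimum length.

Arc-length functional: J[y] = ∫ sqrt(1 + (y')^2) dx.
Lagrangian L = sqrt(1 + (y')^2) has no explicit y dependence, so ∂L/∂y = 0 and the Euler-Lagrange equation gives
    d/dx( y' / sqrt(1 + (y')^2) ) = 0  ⇒  y' / sqrt(1 + (y')^2) = const.
Hence y' is constant, so y(x) is affine.
Fitting the endpoints (0, 5) and (1, 2):
    slope m = (2 − 5) / (1 − 0) = -3,
    intercept c = 5 − m·0 = 5.
Extremal: y(x) = -3 x + 5.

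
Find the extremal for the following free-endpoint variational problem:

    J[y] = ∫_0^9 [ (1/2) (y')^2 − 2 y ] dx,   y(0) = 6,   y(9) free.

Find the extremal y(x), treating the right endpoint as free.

The Lagrangian L = (1/2) (y')^2 − 2 y gives
    ∂L/∂y = −2,   ∂L/∂y' = y'.
Euler-Lagrange: d/dx(y') − (−2) = 0, i.e. y'' + 2 = 0, so
    y(x) = −(2/2) x^2 + C1 x + C2.
Fixed left endpoint y(0) = 6 ⇒ C2 = 6.
The right endpoint x = 9 is free, so the natural (transversality) condition is ∂L/∂y' |_{x=9} = 0, i.e. y'(9) = 0.
Compute y'(x) = −2 x + C1, so y'(9) = −18 + C1 = 0 ⇒ C1 = 18.
Therefore the extremal is
    y(x) = −x^2 + 18 x + 6.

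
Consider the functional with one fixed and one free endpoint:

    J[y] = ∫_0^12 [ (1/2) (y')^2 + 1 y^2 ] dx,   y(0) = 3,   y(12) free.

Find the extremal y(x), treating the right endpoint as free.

The Lagrangian L = (1/2) (y')^2 + 1 y^2 gives
    ∂L/∂y = 2 y,   ∂L/∂y' = y'.
Euler-Lagrange: y'' − 2 y = 0.
With k = sqrt(2), the general solution is
    y(x) = A cosh(sqrt(2) x) + B sinh(sqrt(2) x).
Fixed left endpoint y(0) = 3 ⇒ A = 3.
The right endpoint x = 12 is free, so the natural (transversality) condition is ∂L/∂y' |_{x=12} = 0, i.e. y'(12) = 0.
Compute y'(x) = A k sinh(k x) + B k cosh(k x), so
    y'(12) = A k sinh(k·12) + B k cosh(k·12) = 0
    ⇒ B = −A tanh(k·12) = − 3 tanh(sqrt(2)·12).
Therefore the extremal is
    y(x) = 3 cosh(sqrt(2) x) − 3 tanh(sqrt(2)·12) sinh(sqrt(2) x).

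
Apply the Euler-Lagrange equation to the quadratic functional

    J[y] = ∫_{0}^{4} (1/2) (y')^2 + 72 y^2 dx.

The Lagrangian is L = (1/2) (y')^2 + 72 y^2.
Compute ∂L/∂y = 144y, ∂L/∂y' = y'.
The Euler-Lagrange equation d/dx(∂L/∂y') − ∂L/∂y = 0 reduces to
    y'' − 144 y = 0.
Its general solution is
    y(x) = A e^(12x) + B e^(−12x),
with A, B fixed by the endpoint conditions.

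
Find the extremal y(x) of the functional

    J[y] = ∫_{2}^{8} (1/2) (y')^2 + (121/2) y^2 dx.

The Lagrangian is L = (1/2) (y')^2 + (121/2) y^2.
Compute ∂L/∂y = 121y, ∂L/∂y' = y'.
The Euler-Lagrange equation d/dx(∂L/∂y') − ∂L/∂y = 0 reduces to
    y'' − 121 y = 0.
Its general solution is
    y(x) = A e^(11x) + B e^(−11x),
with A, B fixed by the endpoint conditions.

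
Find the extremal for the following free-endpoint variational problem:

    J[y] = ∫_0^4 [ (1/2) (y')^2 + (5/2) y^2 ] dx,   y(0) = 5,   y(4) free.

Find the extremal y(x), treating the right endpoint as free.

The Lagrangian L = (1/2) (y')^2 + (5/2) y^2 gives
    ∂L/∂y = 5 y,   ∂L/∂y' = y'.
Euler-Lagrange: y'' − 5 y = 0.
With k = sqrt(5), the general solution is
    y(x) = A cosh(sqrt(5) x) + B sinh(sqrt(5) x).
Fixed left endpoint y(0) = 5 ⇒ A = 5.
The right endpoint x = 4 is free, so the natural (transversality) condition is ∂L/∂y' |_{x=4} = 0, i.e. y'(4) = 0.
Compute y'(x) = A k sinh(k x) + B k cosh(k x), so
    y'(4) = A k sinh(k·4) + B k cosh(k·4) = 0
    ⇒ B = −A tanh(k·4) = − 5 tanh(sqrt(5)·4).
Therefore the extremal is
    y(x) = 5 cosh(sqrt(5) x) − 5 tanh(sqrt(5)·4) sinh(sqrt(5) x).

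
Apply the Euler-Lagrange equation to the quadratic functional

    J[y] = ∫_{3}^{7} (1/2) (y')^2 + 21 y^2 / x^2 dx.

The Lagrangian is L = (1/2) (y')^2 + 21 y^2 / x^2.
Compute ∂L/∂y = 42y/x^2, ∂L/∂y' = y'.
The Euler-Lagrange equation d/dx(∂L/∂y') − ∂L/∂y = 0 reduces to
    y'' − 42/x^2 · y = 0  (x > 0).
Its general solution is
    y(x) = A x^7 + B x^(-6),
with A, B fixed by the endpoint conditions.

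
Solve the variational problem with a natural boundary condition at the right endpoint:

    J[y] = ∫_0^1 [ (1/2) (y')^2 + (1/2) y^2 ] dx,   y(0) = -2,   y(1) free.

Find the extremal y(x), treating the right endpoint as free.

The Lagrangian L = (1/2) (y')^2 + (1/2) y^2 gives
    ∂L/∂y = 1 y,   ∂L/∂y' = y'.
Euler-Lagrange: y'' − y = 0.
With k = 1, the general solution is
    y(x) = A cosh(x) + B sinh(x).
Fixed left endpoint y(0) = -2 ⇒ A = -2.
The right endpoint x = 1 is free, so the natural (transversality) condition is ∂L/∂y' |_{x=1} = 0, i.e. y'(1) = 0.
Compute y'(x) = A k sinh(k x) + B k cosh(k x), so
    y'(1) = A k sinh(k·1) + B k cosh(k·1) = 0
    ⇒ B = −A tanh(k·1) = 2 tanh(1·1).
Therefore the extremal is
    y(x) = −2 cosh(1 x) + 2 tanh(1·1) sinh(1 x).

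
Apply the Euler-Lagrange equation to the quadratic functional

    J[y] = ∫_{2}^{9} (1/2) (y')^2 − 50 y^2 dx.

The Lagrangian is L = (1/2) (y')^2 − 50 y^2.
Compute ∂L/∂y = -100y, ∂L/∂y' = y'.
The Euler-Lagrange equation d/dx(∂L/∂y') − ∂L/∂y = 0 reduces to
    y'' + 100 y = 0.
Its general solution is
    y(x) = A sin(10x) + B cos(10x),
with A, B fixed by the endpoint conditions.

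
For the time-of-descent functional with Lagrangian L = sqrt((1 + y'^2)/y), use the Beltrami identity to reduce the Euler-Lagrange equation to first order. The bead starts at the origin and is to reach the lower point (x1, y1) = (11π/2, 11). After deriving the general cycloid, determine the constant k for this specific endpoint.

The Lagrangian L = sqrt((1 + y'^2) / y) has no explicit x dependence, so the Beltrami identity applies:
    L − y' ∂L/∂y' = C.
Compute ∂L/∂y' = y' / sqrt(y (1 + y'^2)).
Substitute:
    sqrt((1 + y'^2)/y) − y'·y' / sqrt(y (1 + y'^2))
    = (1 + y'^2) / sqrt(y (1 + y'^2)) − y'^2 / sqrt(y (1 + y'^2))
    = 1 / sqrt(y (1 + y'^2)) = C.
Squaring and rearranging gives the first integral
    y (1 + y'^2) = 1/C^2 =: k   (constant).
Solving this first-order ODE by the substitution
    y = (k/2)(1 − cos θ)
yields the cycloid parameterisation
    x(θ) = (k/2)(θ − sin θ),   y(θ) = (k/2)(1 − cos θ).
The constant k is fixed by the endpoint condition.
Now fit the given lower endpoint (x1, y1) = (11π/2, 11). At the bottom of the first arch (θ = π), the parametric equations give
    y(π) = (k/2)(1 − cos π) = k,
    x(π) = (k/2)(π − sin π) = kπ/2.
Matching y(π) = 11 gives k = 11, consistent with x(π) = 11π/2. Therefore the specific cycloid is
    x(θ) = (11/2)(θ − sin θ),   y(θ) = (11/2)(1 − cos θ).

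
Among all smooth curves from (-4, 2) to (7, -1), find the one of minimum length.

Arc-length functional: J[y] = ∫ sqrt(1 + (y')^2) dx.
Lagrangian L = sqrt(1 + (y')^2) has no explicit y dependence, so ∂L/∂y = 0 and the Euler-Lagrange equation gives
    d/dx( y' / sqrt(1 + (y')^2) ) = 0  ⇒  y' / sqrt(1 + (y')^2) = const.
Hence y' is constant, so y(x) is affine.
Fitting the endpoints (-4, 2) and (7, -1):
    slope m = ((-1) − 2) / (7 − (-4)) = -3/11,
    intercept c = 2 − m·(-4) = 10/11.
Extremal: y(x) = (-3/11) x + 10/11.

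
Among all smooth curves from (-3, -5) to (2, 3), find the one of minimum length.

Arc-length functional: J[y] = ∫ sqrt(1 + (y')^2) dx.
Lagrangian L = sqrt(1 + (y')^2) has no explicit y dependence, so ∂L/∂y = 0 and the Euler-Lagrange equation gives
    d/dx( y' / sqrt(1 + (y')^2) ) = 0  ⇒  y' / sqrt(1 + (y')^2) = const.
Hence y' is constant, so y(x) is affine.
Fitting the endpoints (-3, -5) and (2, 3):
    slope m = (3 − (-5)) / (2 − (-3)) = 8/5,
    intercept c = (-5) − m·(-3) = -1/5.
Extremal: y(x) = (8/5) x - 1/5.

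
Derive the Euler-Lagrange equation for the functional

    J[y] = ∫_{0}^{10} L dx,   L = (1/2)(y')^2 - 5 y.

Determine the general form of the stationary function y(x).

The Lagrangian is L = (1/2)(y')^2 - 5 y.
∂L/∂y = -5.
∂L/∂y' = y'.
The Euler-Lagrange equation d/dx(∂L/∂y') − ∂L/∂y = 0 becomes:
    y'' + 5 = 0
General solution: y(x) = -(5/2) x^2 + A x + B, where A and B are arbitrary constants fixed by the endpoint conditions.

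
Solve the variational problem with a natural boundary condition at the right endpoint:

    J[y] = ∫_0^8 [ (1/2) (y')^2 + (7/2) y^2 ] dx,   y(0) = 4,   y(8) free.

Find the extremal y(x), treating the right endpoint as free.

The Lagrangian L = (1/2) (y')^2 + (7/2) y^2 gives
    ∂L/∂y = 7 y,   ∂L/∂y' = y'.
Euler-Lagrange: y'' − 7 y = 0.
With k = sqrt(7), the general solution is
    y(x) = A cosh(sqrt(7) x) + B sinh(sqrt(7) x).
Fixed left endpoint y(0) = 4 ⇒ A = 4.
The right endpoint x = 8 is free, so the natural (transversality) condition is ∂L/∂y' |_{x=8} = 0, i.e. y'(8) = 0.
Compute y'(x) = A k sinh(k x) + B k cosh(k x), so
    y'(8) = A k sinh(k·8) + B k cosh(k·8) = 0
    ⇒ B = −A tanh(k·8) = − 4 tanh(sqrt(7)·8).
Therefore the extremal is
    y(x) = 4 cosh(sqrt(7) x) − 4 tanh(sqrt(7)·8) sinh(sqrt(7) x).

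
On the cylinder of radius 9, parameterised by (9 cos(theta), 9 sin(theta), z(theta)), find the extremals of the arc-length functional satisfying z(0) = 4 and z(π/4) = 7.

Parameterise the cylinder of radius R = 9 as
    r(θ) = (9 cos θ, 9 sin θ, z(θ)).
The arc-length element is
    ds = sqrt(81 + (dz/dθ)^2) dθ,
so the Lagrangian is L = sqrt(81 + z'^2).
L depends on z' only, not on z or θ, so ∂L/∂z = 0 and
    ∂L/∂z' = z' / sqrt(81 + z'^2).
The Euler-Lagrange equation gives
    d/dθ( z' / sqrt(81 + z'^2) ) = 0,
so z' is constant. Integrating once:
    z(θ) = a θ + b,
a helix on the cylinder (a straight line when the cylinder is unrolled). The constants a, b are determined by the endpoint conditions.
With endpoint conditions z(0) = 4 and z(π/4) = 7: from z(0) = b we get b = 4, and a·π/4 + 4 = 7 gives a = 12/π, so
    z(θ) = (12/π) θ + 4.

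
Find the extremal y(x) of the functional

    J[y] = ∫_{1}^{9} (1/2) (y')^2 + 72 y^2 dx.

The Lagrangian is L = (1/2) (y')^2 + 72 y^2.
Compute ∂L/∂y = 144y, ∂L/∂y' = y'.
The Euler-Lagrange equation d/dx(∂L/∂y') − ∂L/∂y = 0 reduces to
    y'' − 144 y = 0.
Its general solution is
    y(x) = A e^(12x) + B e^(−12x),
with A, B fixed by the endpoint conditions.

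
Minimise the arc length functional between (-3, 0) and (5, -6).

Arc-length functional: J[y] = ∫ sqrt(1 + (y')^2) dx.
Lagrangian L = sqrt(1 + (y')^2) has no explicit y dependence, so ∂L/∂y = 0 and the Euler-Lagrange equation gives
    d/dx( y' / sqrt(1 + (y')^2) ) = 0  ⇒  y' / sqrt(1 + (y')^2) = const.
Hence y' is constant, so y(x) is affine.
Fitting the endpoints (-3, 0) and (5, -6):
    slope m = ((-6) − 0) / (5 − (-3)) = -3/4,
    intercept c = 0 − m·(-3) = -9/4.
Extremal: y(x) = (-3/4) x - 9/4.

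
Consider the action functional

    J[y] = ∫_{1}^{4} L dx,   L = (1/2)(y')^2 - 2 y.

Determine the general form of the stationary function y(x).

The Lagrangian is L = (1/2)(y')^2 - 2 y.
∂L/∂y = -2.
∂L/∂y' = y'.
The Euler-Lagrange equation d/dx(∂L/∂y') − ∂L/∂y = 0 becomes:
    y'' + 2 = 0
General solution: y(x) = -x^2 + A x + B, where A and B are arbitrary constants fixed by the endpoint conditions.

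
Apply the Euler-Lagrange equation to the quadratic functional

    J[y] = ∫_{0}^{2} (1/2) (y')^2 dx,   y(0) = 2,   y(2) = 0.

The Lagrangian is L = (1/2) (y')^2.
Compute ∂L/∂y = 0, ∂L/∂y' = y'.
The Euler-Lagrange equation d/dx(∂L/∂y') − ∂L/∂y = 0 reduces to
    y'' = 0.
Its general solution is
    y(x) = A x + B,
with A, B fixed by the endpoint conditions.
Applying the endpoint conditions y(0) = 2 and y(2) = 0: solve A·0 + B = 2 and A·2 + B = 0. Subtracting gives A(2 − 0) = 0 − 2, so A = -1, and B = 2 − A·0 = 2. Therefore
    y(x) = -x + 2.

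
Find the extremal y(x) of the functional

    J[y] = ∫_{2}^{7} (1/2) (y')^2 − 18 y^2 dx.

The Lagrangian is L = (1/2) (y')^2 − 18 y^2.
Compute ∂L/∂y = -36y, ∂L/∂y' = y'.
The Euler-Lagrange equation d/dx(∂L/∂y') − ∂L/∂y = 0 reduces to
    y'' + 36 y = 0.
Its general solution is
    y(x) = A sin(6x) + B cos(6x),
with A, B fixed by the endpoint conditions.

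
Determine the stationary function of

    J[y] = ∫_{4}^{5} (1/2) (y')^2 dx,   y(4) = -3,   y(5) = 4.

The Lagrangian is L = (1/2) (y')^2.
Compute ∂L/∂y = 0, ∂L/∂y' = y'.
The Euler-Lagrange equation d/dx(∂L/∂y') − ∂L/∂y = 0 reduces to
    y'' = 0.
Its general solution is
    y(x) = A x + B,
with A, B fixed by the endpoint conditions.
Applying the endpoint conditions y(4) = -3 and y(5) = 4: solve A·4 + B = -3 and A·5 + B = 4. Subtracting gives A(5 − 4) = 4 − -3, so A = 7, and B = -3 − A·4 = -31. Therefore
    y(x) = 7 x - 31.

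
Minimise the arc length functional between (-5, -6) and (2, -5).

Arc-length functional: J[y] = ∫ sqrt(1 + (y')^2) dx.
Lagrangian L = sqrt(1 + (y')^2) has no explicit y dependence, so ∂L/∂y = 0 and the Euler-Lagrange equation gives
    d/dx( y' / sqrt(1 + (y')^2) ) = 0  ⇒  y' / sqrt(1 + (y')^2) = const.
Hence y' is constant, so y(x) is affine.
Fitting the endpoints (-5, -6) and (2, -5):
    slope m = ((-5) − (-6)) / (2 − (-5)) = 1/7,
    intercept c = (-6) − m·(-5) = -37/7.
Extremal: y(x) = (1/7) x - 37/7.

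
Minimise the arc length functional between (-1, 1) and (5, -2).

Arc-length functional: J[y] = ∫ sqrt(1 + (y')^2) dx.
Lagrangian L = sqrt(1 + (y')^2) has no explicit y dependence, so ∂L/∂y = 0 and the Euler-Lagrange equation gives
    d/dx( y' / sqrt(1 + (y')^2) ) = 0  ⇒  y' / sqrt(1 + (y')^2) = const.
Hence y' is constant, so y(x) is affine.
Fitting the endpoints (-1, 1) and (5, -2):
    slope m = ((-2) − 1) / (5 − (-1)) = -1/2,
    intercept c = 1 − m·(-1) = 1/2.
Extremal: y(x) = (-1/2) x + 1/2.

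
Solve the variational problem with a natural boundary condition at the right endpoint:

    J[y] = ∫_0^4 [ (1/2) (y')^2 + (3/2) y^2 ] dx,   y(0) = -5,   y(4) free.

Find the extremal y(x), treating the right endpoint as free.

The Lagrangian L = (1/2) (y')^2 + (3/2) y^2 gives
    ∂L/∂y = 3 y,   ∂L/∂y' = y'.
Euler-Lagrange: y'' − 3 y = 0.
With k = sqrt(3), the general solution is
    y(x) = A cosh(sqrt(3) x) + B sinh(sqrt(3) x).
Fixed left endpoint y(0) = -5 ⇒ A = -5.
The right endpoint x = 4 is free, so the natural (transversality) condition is ∂L/∂y' |_{x=4} = 0, i.e. y'(4) = 0.
Compute y'(x) = A k sinh(k x) + B k cosh(k x), so
    y'(4) = A k sinh(k·4) + B k cosh(k·4) = 0
    ⇒ B = −A tanh(k·4) = 5 tanh(sqrt(3)·4).
Therefore the extremal is
    y(x) = −5 cosh(sqrt(3) x) + 5 tanh(sqrt(3)·4) sinh(sqrt(3) x).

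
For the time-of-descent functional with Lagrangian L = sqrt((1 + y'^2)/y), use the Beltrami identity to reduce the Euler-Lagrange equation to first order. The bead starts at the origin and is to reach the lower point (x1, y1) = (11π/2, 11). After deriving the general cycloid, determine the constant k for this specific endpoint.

The Lagrangian L = sqrt((1 + y'^2) / y) has no explicit x dependence, so the Beltrami identity applies:
    L − y' ∂L/∂y' = C.
Compute ∂L/∂y' = y' / sqrt(y (1 + y'^2)).
Substitute:
    sqrt((1 + y'^2)/y) − y'·y' / sqrt(y (1 + y'^2))
    = (1 + y'^2) / sqrt(y (1 + y'^2)) − y'^2 / sqrt(y (1 + y'^2))
    = 1 / sqrt(y (1 + y'^2)) = C.
Squaring and rearranging gives the first integral
    y (1 + y'^2) = 1/C^2 =: k   (constant).
Solving this first-order ODE by the substitution
    y = (k/2)(1 − cos θ)
yields the cycloid parameterisation
    x(θ) = (k/2)(θ − sin θ),   y(θ) = (k/2)(1 − cos θ).
The constant k is fixed by the endpoint condition.
Now fit the given lower endpoint (x1, y1) = (11π/2, 11). At the bottom of the first arch (θ = π), the parametric equations give
    y(π) = (k/2)(1 − cos π) = k,
    x(π) = (k/2)(π − sin π) = kπ/2.
Matching y(π) = 11 gives k = 11, consistent with x(π) = 11π/2. Therefore the specific cycloid is
    x(θ) = (11/2)(θ − sin θ),   y(θ) = (11/2)(1 − cos θ).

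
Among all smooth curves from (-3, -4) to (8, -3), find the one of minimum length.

Arc-length functional: J[y] = ∫ sqrt(1 + (y')^2) dx.
Lagrangian L = sqrt(1 + (y')^2) has no explicit y dependence, so ∂L/∂y = 0 and the Euler-Lagrange equation gives
    d/dx( y' / sqrt(1 + (y')^2) ) = 0  ⇒  y' / sqrt(1 + (y')^2) = const.
Hence y' is constant, so y(x) is affine.
Fitting the endpoints (-3, -4) and (8, -3):
    slope m = ((-3) − (-4)) / (8 − (-3)) = 1/11,
    intercept c = (-4) − m·(-3) = -41/11.
Extremal: y(x) = (1/11) x - 41/11.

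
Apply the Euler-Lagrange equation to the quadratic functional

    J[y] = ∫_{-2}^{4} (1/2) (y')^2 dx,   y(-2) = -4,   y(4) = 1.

The Lagrangian is L = (1/2) (y')^2.
Compute ∂L/∂y = 0, ∂L/∂y' = y'.
The Euler-Lagrange equation d/dx(∂L/∂y') − ∂L/∂y = 0 reduces to
    y'' = 0.
Its general solution is
    y(x) = A x + B,
with A, B fixed by the endpoint conditions.
Applying the endpoint conditions y(-2) = -4 and y(4) = 1: solve A·-2 + B = -4 and A·4 + B = 1. Subtracting gives A(4 − -2) = 1 − -4, so A = 5/6, and B = -4 − A·-2 = -7/3. Therefore
    y(x) = (5/6) x - 7/3.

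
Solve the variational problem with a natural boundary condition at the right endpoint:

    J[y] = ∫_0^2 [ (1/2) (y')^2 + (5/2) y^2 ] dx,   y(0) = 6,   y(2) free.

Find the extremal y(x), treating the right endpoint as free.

The Lagrangian L = (1/2) (y')^2 + (5/2) y^2 gives
    ∂L/∂y = 5 y,   ∂L/∂y' = y'.
Euler-Lagrange: y'' − 5 y = 0.
With k = sqrt(5), the general solution is
    y(x) = A cosh(sqrt(5) x) + B sinh(sqrt(5) x).
Fixed left endpoint y(0) = 6 ⇒ A = 6.
The right endpoint x = 2 is free, so the natural (transversality) condition is ∂L/∂y' |_{x=2} = 0, i.e. y'(2) = 0.
Compute y'(x) = A k sinh(k x) + B k cosh(k x), so
    y'(2) = A k sinh(k·2) + B k cosh(k·2) = 0
    ⇒ B = −A tanh(k·2) = − 6 tanh(sqrt(5)·2).
Therefore the extremal is
    y(x) = 6 cosh(sqrt(5) x) − 6 tanh(sqrt(5)·2) sinh(sqrt(5) x).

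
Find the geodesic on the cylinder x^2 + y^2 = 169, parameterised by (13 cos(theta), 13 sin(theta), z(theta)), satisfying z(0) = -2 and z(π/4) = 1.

Parameterise the cylinder of radius R = 13 as
    r(θ) = (13 cos θ, 13 sin θ, z(θ)).
The arc-length element is
    ds = sqrt(169 + (dz/dθ)^2) dθ,
so the Lagrangian is L = sqrt(169 + z'^2).
L depends on z' only, not on z or θ, so ∂L/∂z = 0 and
    ∂L/∂z' = z' / sqrt(169 + z'^2).
The Euler-Lagrange equation gives
    d/dθ( z' / sqrt(169 + z'^2) ) = 0,
so z' is constant. Integrating once:
    z(θ) = a θ + b,
a helix on the cylinder (a straight line when the cylinder is unrolled). The constants a, b are determined by the endpoint conditions.
With endpoint conditions z(0) = -2 and z(π/4) = 1: from z(0) = b we get b = -2, and a·π/4 + -2 = 1 gives a = 12/π, so
    z(θ) = (12/π) θ − 2.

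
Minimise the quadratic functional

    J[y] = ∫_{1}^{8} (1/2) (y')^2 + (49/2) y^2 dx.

The Lagrangian is L = (1/2) (y')^2 + (49/2) y^2.
Compute ∂L/∂y = 49y, ∂L/∂y' = y'.
The Euler-Lagrange equation d/dx(∂L/∂y') − ∂L/∂y = 0 reduces to
    y'' − 49 y = 0.
Its general solution is
    y(x) = A e^(7x) + B e^(−7x),
with A, B fixed by the endpoint conditions.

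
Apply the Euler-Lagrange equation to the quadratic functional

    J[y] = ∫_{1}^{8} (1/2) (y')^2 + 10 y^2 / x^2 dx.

The Lagrangian is L = (1/2) (y')^2 + 10 y^2 / x^2.
Compute ∂L/∂y = 20y/x^2, ∂L/∂y' = y'.
The Euler-Lagrange equation d/dx(∂L/∂y') − ∂L/∂y = 0 reduces to
    y'' − 20/x^2 · y = 0  (x > 0).
Its general solution is
    y(x) = A x^5 + B x^(-4),
with A, B fixed by the endpoint conditions.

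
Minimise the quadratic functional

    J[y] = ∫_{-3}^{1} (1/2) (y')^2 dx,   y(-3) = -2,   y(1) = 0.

The Lagrangian is L = (1/2) (y')^2.
Compute ∂L/∂y = 0, ∂L/∂y' = y'.
The Euler-Lagrange equation d/dx(∂L/∂y') − ∂L/∂y = 0 reduces to
    y'' = 0.
Its general solution is
    y(x) = A x + B,
with A, B fixed by the endpoint conditions.
Applying the endpoint conditions y(-3) = -2 and y(1) = 0: solve A·-3 + B = -2 and A·1 + B = 0. Subtracting gives A(1 − -3) = 0 − -2, so A = 1/2, and B = -2 − A·-3 = -1/2. Therefore
    y(x) = (1/2) x - 1/2.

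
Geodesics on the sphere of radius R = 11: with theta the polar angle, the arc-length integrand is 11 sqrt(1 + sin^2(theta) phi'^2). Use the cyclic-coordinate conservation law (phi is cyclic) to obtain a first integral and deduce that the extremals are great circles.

On the sphere of radius R = 11 with spherical coordinates (θ, φ), the induced metric is
    ds^2 = 121(dθ^2 + sin^2(θ) dφ^2).
Parameterise by θ; the arc-length functional is
    J[φ] = ∫ 11 sqrt(1 + sin^2(θ) (dφ/dθ)^2) dθ,
so L = 11 sqrt(1 + sin^2(θ) φ'^2). Compute
    ∂L/∂φ = 0  (L has no explicit φ dependence),
    ∂L/∂φ' = 11 sin^2(θ) φ' / sqrt(1 + sin^2(θ) φ'^2).
Since ∂L/∂φ = 0, the Euler-Lagrange equation
    d/dθ(∂L/∂φ') − ∂L/∂φ = 0
reduces to d/dθ(∂L/∂φ') = 0, i.e. the momentum conjugate to φ is conserved:
    11 sin^2(θ) φ' / sqrt(1 + sin^2(θ) φ'^2) = C.
The overall factor of 11 is constant, so dividing through gives Clairaut's relation sin^2(θ) φ' / sqrt(1 + sin^2(θ) φ'^2) = C' (with C' = C/11). Solving for φ' and integrating gives the great-circle family
    cot(θ) = A cos(φ − φ_0),
i.e. the intersection of the sphere with a plane through the origin. The two constants A and φ_0 (equivalently C and one phase) are fixed by the two endpoint conditions.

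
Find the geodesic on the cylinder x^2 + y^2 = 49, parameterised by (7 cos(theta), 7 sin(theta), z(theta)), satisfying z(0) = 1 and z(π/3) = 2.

Parameterise the cylinder of radius R = 7 as
    r(θ) = (7 cos θ, 7 sin θ, z(θ)).
The arc-length element is
    ds = sqrt(49 + (dz/dθ)^2) dθ,
so the Lagrangian is L = sqrt(49 + z'^2).
L depends on z' only, not on z or θ, so ∂L/∂z = 0 and
    ∂L/∂z' = z' / sqrt(49 + z'^2).
The Euler-Lagrange equation gives
    d/dθ( z' / sqrt(49 + z'^2) ) = 0,
so z' is constant. Integrating once:
    z(θ) = a θ + b,
a helix on the cylinder (a straight line when the cylinder is unrolled). The constants a, b are determined by the endpoint conditions.
With endpoint conditions z(0) = 1 and z(π/3) = 2: from z(0) = b we get b = 1, and a·π/3 + 1 = 2 gives a = 3/π, so
    z(θ) = (3/π) θ + 1.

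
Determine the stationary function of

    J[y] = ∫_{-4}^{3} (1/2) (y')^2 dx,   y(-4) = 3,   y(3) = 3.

The Lagrangian is L = (1/2) (y')^2.
Compute ∂L/∂y = 0, ∂L/∂y' = y'.
The Euler-Lagrange equation d/dx(∂L/∂y') − ∂L/∂y = 0 reduces to
    y'' = 0.
Its general solution is
    y(x) = A x + B,
with A, B fixed by the endpoint conditions.
Applying the endpoint conditions y(-4) = 3 and y(3) = 3: solve A·-4 + B = 3 and A·3 + B = 3. Subtracting gives A(3 − -4) = 3 − 3, so A = 0, and B = 3 − A·-4 = 3. Therefore
    y(x) = 3.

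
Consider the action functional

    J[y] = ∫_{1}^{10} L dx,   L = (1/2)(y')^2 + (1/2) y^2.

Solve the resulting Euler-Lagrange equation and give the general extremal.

The Lagrangian is L = (1/2)(y')^2 + (1/2) y^2.
∂L/∂y = y.
∂L/∂y' = y'.
The Euler-Lagrange equation d/dx(∂L/∂y') − ∂L/∂y = 0 becomes:
    y'' - y = 0
General solution: y(x) = A e^x + B e^(-x), where A and B are arbitrary constants fixed by the endpoint conditions.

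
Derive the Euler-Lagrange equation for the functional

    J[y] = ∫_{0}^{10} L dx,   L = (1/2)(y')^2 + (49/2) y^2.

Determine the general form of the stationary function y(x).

The Lagrangian is L = (1/2)(y')^2 + (49/2) y^2.
∂L/∂y = 49y.
∂L/∂y' = y'.
The Euler-Lagrange equation d/dx(∂L/∂y') − ∂L/∂y = 0 becomes:
    y'' - 49 y = 0
General solution: y(x) = A e^(7x) + B e^(-7x), where A and B are arbitrary constants fixed by the endpoint conditions.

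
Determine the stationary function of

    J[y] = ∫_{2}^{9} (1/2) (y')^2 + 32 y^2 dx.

The Lagrangian is L = (1/2) (y')^2 + 32 y^2.
Compute ∂L/∂y = 64y, ∂L/∂y' = y'.
The Euler-Lagrange equation d/dx(∂L/∂y') − ∂L/∂y = 0 reduces to
    y'' − 64 y = 0.
Its general solution is
    y(x) = A e^(8x) + B e^(−8x),
with A, B fixed by the endpoint conditions.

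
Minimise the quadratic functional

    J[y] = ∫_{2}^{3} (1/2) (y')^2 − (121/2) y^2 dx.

The Lagrangian is L = (1/2) (y')^2 − (121/2) y^2.
Compute ∂L/∂y = -121y, ∂L/∂y' = y'.
The Euler-Lagrange equation d/dx(∂L/∂y') − ∂L/∂y = 0 reduces to
    y'' + 121 y = 0.
Its general solution is
    y(x) = A sin(11x) + B cos(11x),
with A, B fixed by the endpoint conditions.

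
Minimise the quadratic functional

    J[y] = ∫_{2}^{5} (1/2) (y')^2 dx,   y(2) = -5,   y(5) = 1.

The Lagrangian is L = (1/2) (y')^2.
Compute ∂L/∂y = 0, ∂L/∂y' = y'.
The Euler-Lagrange equation d/dx(∂L/∂y') − ∂L/∂y = 0 reduces to
    y'' = 0.
Its general solution is
    y(x) = A x + B,
with A, B fixed by the endpoint conditions.
Applying the endpoint conditions y(2) = -5 and y(5) = 1: solve A·2 + B = -5 and A·5 + B = 1. Subtracting gives A(5 − 2) = 1 − -5, so A = 2, and B = -5 − A·2 = -9. Therefore
    y(x) = 2 x - 9.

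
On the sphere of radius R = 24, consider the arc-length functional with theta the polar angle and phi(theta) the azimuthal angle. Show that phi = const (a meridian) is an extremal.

On the sphere of radius R = 24 with spherical coordinates (θ, φ), the induced metric is
    ds^2 = 576(dθ^2 + sin^2(θ) dφ^2).
Using θ as the parameter, the arc-length functional becomes
    J[φ] = ∫ 24 sqrt(1 + sin^2(θ) (dφ/dθ)^2) dθ.
So L = 24 sqrt(1 + sin^2(θ) φ'^2). Compute
    ∂L/∂φ = 0  (L has no explicit φ dependence),
    ∂L/∂φ' = 24 sin^2(θ) φ' / sqrt(1 + sin^2(θ) φ'^2).
For the candidate φ(θ) = c (constant), φ' = 0, so ∂L/∂φ' evaluated along the candidate vanishes, and ∂L/∂φ is identically zero. Hence
    d/dθ(∂L/∂φ') − ∂L/∂φ = 0
is satisfied. Therefore meridians φ = const are extremals of arc length — they are geodesics on the sphere.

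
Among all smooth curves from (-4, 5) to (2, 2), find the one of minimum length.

Arc-length functional: J[y] = ∫ sqrt(1 + (y')^2) dx.
Lagrangian L = sqrt(1 + (y')^2) has no explicit y dependence, so ∂L/∂y = 0 and the Euler-Lagrange equation gives
    d/dx( y' / sqrt(1 + (y')^2) ) = 0  ⇒  y' / sqrt(1 + (y')^2) = const.
Hence y' is constant, so y(x) is affine.
Fitting the endpoints (-4, 5) and (2, 2):
    slope m = (2 − 5) / (2 − (-4)) = -1/2,
    intercept c = 5 − m·(-4) = 3.
Extremal: y(x) = (-1/2) x + 3.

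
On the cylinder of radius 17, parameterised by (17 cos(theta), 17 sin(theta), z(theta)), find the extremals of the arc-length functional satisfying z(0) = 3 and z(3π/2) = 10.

Parameterise the cylinder of radius R = 17 as
    r(θ) = (17 cos θ, 17 sin θ, z(θ)).
The arc-length element is
    ds = sqrt(289 + (dz/dθ)^2) dθ,
so the Lagrangian is L = sqrt(289 + z'^2).
L depends on z' only, not on z or θ, so ∂L/∂z = 0 and
    ∂L/∂z' = z' / sqrt(289 + z'^2).
The Euler-Lagrange equation gives
    d/dθ( z' / sqrt(289 + z'^2) ) = 0,
so z' is constant. Integrating once:
    z(θ) = a θ + b,
a helix on the cylinder (a straight line when the cylinder is unrolled). The constants a, b are determined by the endpoint conditions.
With endpoint conditions z(0) = 3 and z(3π/2) = 10: from z(0) = b we get b = 3, and a·3π/2 + 3 = 10 gives a = 14/(3π), so
    z(θ) = (14/(3π)) θ + 3.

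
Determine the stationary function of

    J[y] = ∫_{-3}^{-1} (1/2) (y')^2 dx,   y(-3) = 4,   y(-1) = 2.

The Lagrangian is L = (1/2) (y')^2.
Compute ∂L/∂y = 0, ∂L/∂y' = y'.
The Euler-Lagrange equation d/dx(∂L/∂y') − ∂L/∂y = 0 reduces to
    y'' = 0.
Its general solution is
    y(x) = A x + B,
with A, B fixed by the endpoint conditions.
Applying the endpoint conditions y(-3) = 4 and y(-1) = 2: solve A·-3 + B = 4 and A·-1 + B = 2. Subtracting gives A(-1 − -3) = 2 − 4, so A = -1, and B = 4 − A·-3 = 1. Therefore
    y(x) = -x + 1.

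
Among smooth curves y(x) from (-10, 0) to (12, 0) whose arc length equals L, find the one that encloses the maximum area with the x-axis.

Set up the augmented Lagrangian using a multiplier λ for the length constraint:
    F(y, y') = y − λ sqrt(1 + y'^2).
F has no explicit x dependence, so the Beltrami identity yields a first integral
    F − y' ∂F/∂y' = C.
Compute ∂F/∂y' = −λ y' / sqrt(1 + y'^2). Then
    y − λ sqrt(1 + y'^2) + λ y'^2 / sqrt(1 + y'^2) = C
    ⇒  y − λ / sqrt(1 + y'^2) = C.
Solving for y' and integrating gives
    (x − a)^2 + (y − b)^2 = λ^2,
a circular arc of radius λ. The constants a, b are determined by the endpoint conditions y(-10) = y(12) = 0, and λ is fixed implicitly by the length constraint
    ∫_{-10}^{12} sqrt(1 + y'^2) dx = L.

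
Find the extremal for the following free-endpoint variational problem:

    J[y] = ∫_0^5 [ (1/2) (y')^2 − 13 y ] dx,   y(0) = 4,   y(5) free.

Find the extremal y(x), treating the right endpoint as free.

The Lagrangian L = (1/2) (y')^2 − 13 y gives
    ∂L/∂y = −13,   ∂L/∂y' = y'.
Euler-Lagrange: d/dx(y') − (−13) = 0, i.e. y'' + 13 = 0, so
    y(x) = −(13/2) x^2 + C1 x + C2.
Fixed left endpoint y(0) = 4 ⇒ C2 = 4.
The right endpoint x = 5 is free, so the natural (transversality) condition is ∂L/∂y' |_{x=5} = 0, i.e. y'(5) = 0.
Compute y'(x) = −13 x + C1, so y'(5) = −65 + C1 = 0 ⇒ C1 = 65.
Therefore the extremal is
    y(x) = −(13/2) x^2 + 65 x + 4.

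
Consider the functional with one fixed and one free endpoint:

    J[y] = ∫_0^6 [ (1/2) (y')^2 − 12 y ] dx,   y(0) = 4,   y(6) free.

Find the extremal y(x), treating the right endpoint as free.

The Lagrangian L = (1/2) (y')^2 − 12 y gives
    ∂L/∂y = −12,   ∂L/∂y' = y'.
Euler-Lagrange: d/dx(y') − (−12) = 0, i.e. y'' + 12 = 0, so
    y(x) = −(12/2) x^2 + C1 x + C2.
Fixed left endpoint y(0) = 4 ⇒ C2 = 4.
The right endpoint x = 6 is free, so the natural (transversality) condition is ∂L/∂y' |_{x=6} = 0, i.e. y'(6) = 0.
Compute y'(x) = −12 x + C1, so y'(6) = −72 + C1 = 0 ⇒ C1 = 72.
Therefore the extremal is
    y(x) = −6 x^2 + 72 x + 4.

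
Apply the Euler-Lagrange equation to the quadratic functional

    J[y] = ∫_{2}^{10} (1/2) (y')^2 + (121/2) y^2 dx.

The Lagrangian is L = (1/2) (y')^2 + (121/2) y^2.
Compute ∂L/∂y = 121y, ∂L/∂y' = y'.
The Euler-Lagrange equation d/dx(∂L/∂y') − ∂L/∂y = 0 reduces to
    y'' − 121 y = 0.
Its general solution is
    y(x) = A e^(11x) + B e^(−11x),
with A, B fixed by the endpoint conditions.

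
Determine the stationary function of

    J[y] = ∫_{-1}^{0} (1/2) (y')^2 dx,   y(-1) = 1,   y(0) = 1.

The Lagrangian is L = (1/2) (y')^2.
Compute ∂L/∂y = 0, ∂L/∂y' = y'.
The Euler-Lagrange equation d/dx(∂L/∂y') − ∂L/∂y = 0 reduces to
    y'' = 0.
Its general solution is
    y(x) = A x + B,
with A, B fixed by the endpoint conditions.
Applying the endpoint conditions y(-1) = 1 and y(0) = 1: solve A·-1 + B = 1 and A·0 + B = 1. Subtracting gives A(0 − -1) = 1 − 1, so A = 0, and B = 1 − A·-1 = 1. Therefore
    y(x) = 1.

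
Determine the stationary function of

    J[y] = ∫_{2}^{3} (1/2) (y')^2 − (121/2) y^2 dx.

The Lagrangian is L = (1/2) (y')^2 − (121/2) y^2.
Compute ∂L/∂y = -121y, ∂L/∂y' = y'.
The Euler-Lagrange equation d/dx(∂L/∂y') − ∂L/∂y = 0 reduces to
    y'' + 121 y = 0.
Its general solution is
    y(x) = A sin(11x) + B cos(11x),
with A, B fixed by the endpoint conditions.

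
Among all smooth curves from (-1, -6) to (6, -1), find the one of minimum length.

Arc-length functional: J[y] = ∫ sqrt(1 + (y')^2) dx.
Lagrangian L = sqrt(1 + (y')^2) has no explicit y dependence, so ∂L/∂y = 0 and the Euler-Lagrange equation gives
    d/dx( y' / sqrt(1 + (y')^2) ) = 0  ⇒  y' / sqrt(1 + (y')^2) = const.
Hence y' is constant, so y(x) is affine.
Fitting the endpoints (-1, -6) and (6, -1):
    slope m = ((-1) − (-6)) / (6 − (-1)) = 5/7,
    intercept c = (-6) − m·(-1) = -37/7.
Extremal: y(x) = (5/7) x - 37/7.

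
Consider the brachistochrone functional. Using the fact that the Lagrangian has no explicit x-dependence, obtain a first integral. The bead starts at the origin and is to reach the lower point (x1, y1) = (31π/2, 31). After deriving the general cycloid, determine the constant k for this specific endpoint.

The Lagrangian L = sqrt((1 + y'^2) / y) has no explicit x dependence, so the Beltrami identity applies:
    L − y' ∂L/∂y' = C.
Compute ∂L/∂y' = y' / sqrt(y (1 + y'^2)).
Substitute:
    sqrt((1 + y'^2)/y) − y'·y' / sqrt(y (1 + y'^2))
    = (1 + y'^2) / sqrt(y (1 + y'^2)) − y'^2 / sqrt(y (1 + y'^2))
    = 1 / sqrt(y (1 + y'^2)) = C.
Squaring and rearranging gives the first integral
    y (1 + y'^2) = 1/C^2 =: k   (constant).
Solving this first-order ODE by the substitution
    y = (k/2)(1 − cos θ)
yields the cycloid parameterisation
    x(θ) = (k/2)(θ − sin θ),   y(θ) = (k/2)(1 − cos θ).
The constant k is fixed by the endpoint condition.
Now fit the given lower endpoint (x1, y1) = (31π/2, 31). At the bottom of the first arch (θ = π), the parametric equations give
    y(π) = (k/2)(1 − cos π) = k,
    x(π) = (k/2)(π − sin π) = kπ/2.
Matching y(π) = 31 gives k = 31, consistent with x(π) = 31π/2. Therefore the specific cycloid is
    x(θ) = (31/2)(θ − sin θ),   y(θ) = (31/2)(1 − cos θ).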